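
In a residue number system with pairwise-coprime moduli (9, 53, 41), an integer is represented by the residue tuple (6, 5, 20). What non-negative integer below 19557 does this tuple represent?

From x ≡ 6 (mod 9) write x = 6 + 9t. Substituting into x ≡ 5 (mod 53) gives 9t ≡ 52 (mod 53), and since 9⁻¹ ≡ 6 (mod 53), t ≡ 47. Hence x ≡ 6 + 9·47 = 429 (mod 477).
From x ≡ 429 (mod 477) write x = 429 + 477t. Substituting into x ≡ 20 (mod 41) gives 477t ≡ 1 (mod 41), and since 26⁻¹ ≡ 30 (mod 41), t ≡ 30. Hence x ≡ 429 + 477·30 = 14739 (mod 19557).

14739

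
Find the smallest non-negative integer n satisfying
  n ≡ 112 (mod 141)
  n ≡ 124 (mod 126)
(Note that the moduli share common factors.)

3778

gcd(141, 126) = 3 and 3 | (124 − 112), so the pair is consistent; merging gives n ≡ 3778 (mod 5922), where 5922 = lcm(141, 126).
The solution is unique modulo lcm(141, 126) = 5922.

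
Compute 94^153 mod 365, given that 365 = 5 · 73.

Mod 5: 94 ≡ 4; by Fermat, exponent reduces to 153 mod 4 = 1; 4^1 ≡ 4 (mod 5).
Mod 73: 94 ≡ 21; by Fermat, exponent reduces to 153 mod 72 = 9; 21^9 ≡ 22 (mod 73).
Combine by CRT: x ≡ 4 (mod 5), x ≡ 22 (mod 73) ⇒ x ≡ 314 (mod 365).

314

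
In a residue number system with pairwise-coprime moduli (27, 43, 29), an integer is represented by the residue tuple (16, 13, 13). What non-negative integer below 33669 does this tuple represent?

7495

Combine the congruences pairwise.
From x ≡ 16 (mod 27) write x = 16 + 27t. Substituting into x ≡ 13 (mod 43) gives 27t ≡ 40 (mod 43), and since 27⁻¹ ≡ 8 (mod 43), t ≡ 19. Hence x ≡ 16 + 27·19 = 529 (mod 1161).
From x ≡ 529 (mod 1161) write x = 529 + 1161t. Substituting into x ≡ 13 (mod 29) gives 1161t ≡ 6 (mod 29), and since 1⁻¹ ≡ 1 (mod 29), t ≡ 6. Hence x ≡ 529 + 1161·6 = 7495 (mod 33669).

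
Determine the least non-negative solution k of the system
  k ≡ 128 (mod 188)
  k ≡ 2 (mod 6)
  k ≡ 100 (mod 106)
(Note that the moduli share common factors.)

11972

gcd(188, 6) = 2 and 2 | (2 − 128), so the pair is consistent; merging gives k ≡ 128 (mod 564), where 564 = lcm(188, 6).
gcd(564, 106) = 2 and 2 | (100 − 128), so the pair is consistent; merging gives k ≡ 11972 (mod 29892), where 29892 = lcm(564, 106).
The solution is unique modulo lcm(188, 6, 106) = 29892.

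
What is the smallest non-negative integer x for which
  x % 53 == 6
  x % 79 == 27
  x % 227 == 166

The moduli are pairwise coprime; N = 53·79·227 = 950449.
N/53 = 17933; 17933 ≡ 19 (mod 53); 19·14 ≡ 1, so inverse 14.
N/79 = 12031; 12031 ≡ 23 (mod 79); 23·55 ≡ 1, so inverse 55.
N/227 = 4187; 4187 ≡ 101 (mod 227); 101·9 ≡ 1, so inverse 9.
x ≡ 6·17933·14 + 27·12031·55 + 166·4187·9 = 25627785.
25627785 mod 950449 = 916111.

916111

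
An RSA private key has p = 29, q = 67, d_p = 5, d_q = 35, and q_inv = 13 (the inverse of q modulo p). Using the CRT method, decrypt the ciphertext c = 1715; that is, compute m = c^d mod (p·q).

1198

m₁ = c^(d_p) mod p: c ≡ 4 (mod 29), and 4^5 mod 29 = 9.
m₂ = c^(d_q) mod q: c ≡ 40 (mod 67), and 40^35 mod 67 = 59.
h = q_inv·(m₁ − m₂) mod p = 13·(9 − 59) mod 29 = 17.
m = m₂ + h·q = 59 + 17·67 = 1198.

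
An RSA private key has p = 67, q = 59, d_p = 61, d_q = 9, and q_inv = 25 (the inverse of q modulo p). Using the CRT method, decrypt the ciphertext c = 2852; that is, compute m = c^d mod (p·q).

3522

m₁ = c^(d_p) mod p: c ≡ 38 (mod 67), and 38^61 mod 67 = 38.
m₂ = c^(d_q) mod q: c ≡ 20 (mod 59), and 20^9 mod 59 = 41.
h = q_inv·(m₁ − m₂) mod p = 25·(38 − 41) mod 67 = 59.
m = m₂ + h·q = 41 + 59·59 = 3522.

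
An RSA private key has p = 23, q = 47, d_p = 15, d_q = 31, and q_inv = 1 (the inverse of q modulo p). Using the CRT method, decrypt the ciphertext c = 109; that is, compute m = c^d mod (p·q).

199

m₁ = c^(d_p) mod p: c ≡ 17 (mod 23), and 17^15 mod 23 = 15.
m₂ = c^(d_q) mod q: c ≡ 15 (mod 47), and 15^31 mod 47 = 11.
h = q_inv·(m₁ − m₂) mod p = 1·(15 − 11) mod 23 = 4.
m = m₂ + h·q = 11 + 4·47 = 199.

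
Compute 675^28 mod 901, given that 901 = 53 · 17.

599

Mod 53: 675 ≡ 39; 39^28 ≡ 16 (mod 53).
Mod 17: 675 ≡ 12; by Fermat, exponent reduces to 28 mod 16 = 12; 12^12 ≡ 4 (mod 17).
Combine by CRT: x ≡ 16 (mod 53), x ≡ 4 (mod 17) ⇒ x ≡ 599 (mod 901).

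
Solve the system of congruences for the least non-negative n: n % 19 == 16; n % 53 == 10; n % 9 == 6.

5469

Combine the congruences pairwise.
From n ≡ 16 (mod 19) write n = 16 + 19t. Substituting into n ≡ 10 (mod 53) gives 19t ≡ 47 (mod 53), and since 19⁻¹ ≡ 14 (mod 53), t ≡ 22. Hence n ≡ 16 + 19·22 = 434 (mod 1007).
From n ≡ 434 (mod 1007) write n = 434 + 1007t. Substituting into n ≡ 6 (mod 9) gives 1007t ≡ 4 (mod 9), and since 8⁻¹ ≡ 8 (mod 9), t ≡ 5. Hence n ≡ 434 + 1007·5 = 5469 (mod 9063).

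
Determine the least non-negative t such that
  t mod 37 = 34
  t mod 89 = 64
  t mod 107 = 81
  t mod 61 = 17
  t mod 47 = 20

The moduli are pairwise coprime; N = 37·89·107·61·47 = 1010190317.
N/37 = 27302441; 27302441 ≡ 30 (mod 37); 30·21 ≡ 1, so inverse 21.
N/89 = 11350453; 11350453 ≡ 16 (mod 89); 16·39 ≡ 1, so inverse 39.
N/107 = 9441031; 9441031 ≡ 100 (mod 107); 100·61 ≡ 1, so inverse 61.
N/61 = 16560497; 16560497 ≡ 34 (mod 61); 34·9 ≡ 1, so inverse 9.
N/47 = 21493411; 21493411 ≡ 29 (mod 47); 29·13 ≡ 1, so inverse 13.
t ≡ 34·27302441·21 + 64·11350453·39 + 81·9441031·61 + 17·16560497·9 + 20·21493411·13 = 102594850634.
102594850634 mod 1010190317 = 565628617.

565628617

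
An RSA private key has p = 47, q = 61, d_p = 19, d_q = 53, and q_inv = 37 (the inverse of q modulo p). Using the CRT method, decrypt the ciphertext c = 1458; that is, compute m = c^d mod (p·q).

m₁ = c^(d_p) mod p: c ≡ 1 (mod 47), and 1^19 mod 47 = 1.
m₂ = c^(d_q) mod q: c ≡ 55 (mod 61), and 55^53 mod 61 = 26.
h = q_inv·(m₁ − m₂) mod p = 37·(1 − 26) mod 47 = 15.
m = m₂ + h·q = 26 + 15·61 = 941.

941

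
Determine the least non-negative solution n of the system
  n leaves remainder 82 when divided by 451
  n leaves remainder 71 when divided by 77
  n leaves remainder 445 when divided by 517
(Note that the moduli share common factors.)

114185

gcd(451, 77) = 11 and 11 | (71 − 82), so the pair is consistent; merging gives n ≡ 533 (mod 3157), where 3157 = lcm(451, 77).
gcd(3157, 517) = 11 and 11 | (445 − 533), so the pair is consistent; merging gives n ≡ 114185 (mod 148379), where 148379 = lcm(3157, 517).
The solution is unique modulo lcm(451, 77, 517) = 148379.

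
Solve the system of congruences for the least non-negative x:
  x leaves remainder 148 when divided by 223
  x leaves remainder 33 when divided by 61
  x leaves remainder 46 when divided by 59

From x ≡ 148 (mod 223) write x = 148 + 223t. Substituting into x ≡ 33 (mod 61) gives 223t ≡ 7 (mod 61), and since 40⁻¹ ≡ 29 (mod 61), t ≡ 20. Hence x ≡ 148 + 223·20 = 4608 (mod 13603).
From x ≡ 4608 (mod 13603) write x = 4608 + 13603t. Substituting into x ≡ 46 (mod 59) gives 13603t ≡ 40 (mod 59), and since 33⁻¹ ≡ 34 (mod 59), t ≡ 3. Hence x ≡ 4608 + 13603·3 = 45417 (mod 802577).

45417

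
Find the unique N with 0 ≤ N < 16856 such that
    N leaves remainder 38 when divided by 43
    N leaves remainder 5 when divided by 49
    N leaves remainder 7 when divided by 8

From N ≡ 38 (mod 43) write N = 38 + 43t. Substituting into N ≡ 5 (mod 49) gives 43t ≡ 16 (mod 49), and since 43⁻¹ ≡ 8 (mod 49), t ≡ 30. Hence N ≡ 38 + 43·30 = 1328 (mod 2107).
From N ≡ 1328 (mod 2107) write N = 1328 + 2107t. Substituting into N ≡ 7 (mod 8) gives 2107t ≡ 7 (mod 8), and since 3⁻¹ ≡ 3 (mod 8), t ≡ 5. Hence N ≡ 1328 + 2107·5 = 11863 (mod 16856).

11863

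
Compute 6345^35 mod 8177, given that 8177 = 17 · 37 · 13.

183

Mod 17: 6345 ≡ 4; by Fermat, exponent reduces to 35 mod 16 = 3; 4^3 ≡ 13 (mod 17).
Mod 37: 6345 ≡ 18; 18^35 ≡ 35 (mod 37).
Mod 13: 6345 ≡ 1; by Fermat, exponent reduces to 35 mod 12 = 11; 1^11 ≡ 1 (mod 13).
Combine by CRT: x ≡ 13 (mod 17), x ≡ 35 (mod 37), x ≡ 1 (mod 13) ⇒ x ≡ 183 (mod 8177).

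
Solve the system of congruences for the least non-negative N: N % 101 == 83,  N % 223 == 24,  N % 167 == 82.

1193297

From N ≡ 83 (mod 101) write N = 83 + 101t. Substituting into N ≡ 24 (mod 223) gives 101t ≡ 164 (mod 223), and since 101⁻¹ ≡ 53 (mod 223), t ≡ 218. Hence N ≡ 83 + 101·218 = 22101 (mod 22523).
From N ≡ 22101 (mod 22523) write N = 22101 + 22523t. Substituting into N ≡ 82 (mod 167) gives 22523t ≡ 25 (mod 167), and since 145⁻¹ ≡ 129 (mod 167), t ≡ 52. Hence N ≡ 22101 + 22523·52 = 1193297 (mod 3761341).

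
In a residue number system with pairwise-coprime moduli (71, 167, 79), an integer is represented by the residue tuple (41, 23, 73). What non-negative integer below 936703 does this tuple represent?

The moduli are pairwise coprime; N = 71·167·79 = 936703.
N/71 = 13193; 13193 ≡ 58 (mod 71); 58·60 ≡ 1, so inverse 60.
N/167 = 5609; 5609 ≡ 98 (mod 167); 98·121 ≡ 1, so inverse 121.
N/79 = 11857; 11857 ≡ 7 (mod 79); 7·34 ≡ 1, so inverse 34.
x ≡ 41·13193·60 + 23·5609·121 + 73·11857·34 = 77493701.
77493701 mod 936703 = 684055.

684055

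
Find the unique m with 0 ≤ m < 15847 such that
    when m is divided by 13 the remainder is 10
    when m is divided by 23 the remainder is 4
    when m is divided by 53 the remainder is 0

14310

The moduli are pairwise coprime; N = 13·23·53 = 15847.
N/13 = 1219; 1219 ≡ 10 (mod 13); 10·4 ≡ 1, so inverse 4.
N/23 = 689; 689 ≡ 22 (mod 23); 22·22 ≡ 1, so inverse 22.
N/53 = 299; 299 ≡ 34 (mod 53); 34·39 ≡ 1, so inverse 39.
m ≡ 10·1219·4 + 4·689·22 + 0·299·39 = 109392.
109392 mod 15847 = 14310.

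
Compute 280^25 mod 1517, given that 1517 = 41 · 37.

284

Mod 41: 280 ≡ 34; 34^25 ≡ 38 (mod 41).
Mod 37: 280 ≡ 21; 21^25 ≡ 25 (mod 37).
Combine by CRT: x ≡ 38 (mod 41), x ≡ 25 (mod 37) ⇒ x ≡ 284 (mod 1517).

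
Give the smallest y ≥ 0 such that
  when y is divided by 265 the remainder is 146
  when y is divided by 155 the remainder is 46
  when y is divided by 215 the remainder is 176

20816

gcd(265, 155) = 5 and 5 | (46 − 146), so the pair is consistent; merging gives y ≡ 4386 (mod 8215), where 8215 = lcm(265, 155).
gcd(8215, 215) = 5 and 5 | (176 − 4386), so the pair is consistent; merging gives y ≡ 20816 (mod 353245), where 353245 = lcm(8215, 215).
The solution is unique modulo lcm(265, 155, 215) = 353245.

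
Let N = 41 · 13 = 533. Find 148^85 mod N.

122

Mod 41: 148 ≡ 25; by Fermat, exponent reduces to 85 mod 40 = 5; 25^5 ≡ 40 (mod 41).
Mod 13: 148 ≡ 5; by Fermat, exponent reduces to 85 mod 12 = 1; 5^1 ≡ 5 (mod 13).
Combine by CRT: x ≡ 40 (mod 41), x ≡ 5 (mod 13) ⇒ x ≡ 122 (mod 533).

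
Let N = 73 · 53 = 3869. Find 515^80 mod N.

Mod 73: 515 ≡ 4; by Fermat, exponent reduces to 80 mod 72 = 8; 4^8 ≡ 55 (mod 73).
Mod 53: 515 ≡ 38; by Fermat, exponent reduces to 80 mod 52 = 28; 38^28 ≡ 13 (mod 53).
Combine by CRT: x ≡ 55 (mod 73), x ≡ 13 (mod 53) ⇒ x ≡ 2610 (mod 3869).

2610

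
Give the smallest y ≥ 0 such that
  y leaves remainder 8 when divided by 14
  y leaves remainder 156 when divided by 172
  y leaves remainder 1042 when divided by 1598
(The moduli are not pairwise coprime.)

181616

gcd(14, 172) = 2 and 2 | (156 − 8), so the pair is consistent; merging gives y ≡ 1016 (mod 1204), where 1204 = lcm(14, 172).
gcd(1204, 1598) = 2 and 2 | (1042 − 1016), so the pair is consistent; merging gives y ≡ 181616 (mod 961996), where 961996 = lcm(1204, 1598).
The solution is unique modulo lcm(14, 172, 1598) = 961996.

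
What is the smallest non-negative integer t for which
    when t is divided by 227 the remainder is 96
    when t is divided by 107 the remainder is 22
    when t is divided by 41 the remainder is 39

From t ≡ 96 (mod 227) write t = 96 + 227s. Substituting into t ≡ 22 (mod 107) gives 227s ≡ 33 (mod 107), and since 13⁻¹ ≡ 33 (mod 107), s ≡ 19. Hence t ≡ 96 + 227·19 = 4409 (mod 24289).
From t ≡ 4409 (mod 24289) write t = 4409 + 24289s. Substituting into t ≡ 39 (mod 41) gives 24289s ≡ 17 (mod 41), and since 17⁻¹ ≡ 29 (mod 41), s ≡ 1. Hence t ≡ 4409 + 24289·1 = 28698 (mod 995849).

28698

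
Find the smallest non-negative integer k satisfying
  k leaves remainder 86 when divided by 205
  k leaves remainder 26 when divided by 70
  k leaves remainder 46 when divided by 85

gcd(205, 70) = 5 and 5 | (26 − 86), so the pair is consistent; merging gives k ≡ 2546 (mod 2870), where 2870 = lcm(205, 70).
gcd(2870, 85) = 5 and 5 | (46 − 2546), so the pair is consistent; merging gives k ≡ 19766 (mod 48790), where 48790 = lcm(2870, 85).
The solution is unique modulo lcm(205, 70, 85) = 48790.

19766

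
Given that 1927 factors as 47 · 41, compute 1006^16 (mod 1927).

Mod 47: 1006 ≡ 19; 19^16 ≡ 36 (mod 47).
Mod 41: 1006 ≡ 22; 22^16 ≡ 16 (mod 41).
Combine by CRT: x ≡ 36 (mod 47), x ≡ 16 (mod 41) ⇒ x ≡ 1164 (mod 1927).

1164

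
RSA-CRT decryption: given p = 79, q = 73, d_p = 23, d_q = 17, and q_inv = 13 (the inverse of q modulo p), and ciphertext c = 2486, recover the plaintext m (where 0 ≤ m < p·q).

1734

m₁ = c^(d_p) mod p: c ≡ 37 (mod 79), and 37^23 mod 79 = 75.
m₂ = c^(d_q) mod q: c ≡ 4 (mod 73), and 4^17 mod 73 = 55.
h = q_inv·(m₁ − m₂) mod p = 13·(75 − 55) mod 79 = 23.
m = m₂ + h·q = 55 + 23·73 = 1734.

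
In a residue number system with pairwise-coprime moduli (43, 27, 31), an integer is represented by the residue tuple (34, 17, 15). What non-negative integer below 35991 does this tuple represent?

From x ≡ 34 (mod 43) write x = 34 + 43t. Substituting into x ≡ 17 (mod 27) gives 43t ≡ 10 (mod 27), and since 16⁻¹ ≡ 22 (mod 27), t ≡ 4. Hence x ≡ 34 + 43·4 = 206 (mod 1161).
From x ≡ 206 (mod 1161) write x = 206 + 1161t. Substituting into x ≡ 15 (mod 31) gives 1161t ≡ 26 (mod 31), and since 14⁻¹ ≡ 20 (mod 31), t ≡ 24. Hence x ≡ 206 + 1161·24 = 28070 (mod 35991).

28070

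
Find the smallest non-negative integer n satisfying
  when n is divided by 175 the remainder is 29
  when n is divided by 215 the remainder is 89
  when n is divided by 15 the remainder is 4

Combine the congruences pairwise.
gcd(175, 215) = 5 and 5 | (89 − 29), so the pair is consistent; merging gives n ≡ 3529 (mod 7525), where 7525 = lcm(175, 215).
gcd(7525, 15) = 5 and 5 | (4 − 3529), so the pair is consistent; merging gives n ≡ 3529 (mod 22575), where 22575 = lcm(7525, 15).
The solution is unique modulo lcm(175, 215, 15) = 22575.

3529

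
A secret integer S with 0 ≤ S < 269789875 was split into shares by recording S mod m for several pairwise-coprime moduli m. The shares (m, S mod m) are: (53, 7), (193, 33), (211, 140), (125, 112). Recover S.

From S ≡ 7 (mod 53) write S = 7 + 53t. Substituting into S ≡ 33 (mod 193) gives 53t ≡ 26 (mod 193), and since 53⁻¹ ≡ 51 (mod 193), t ≡ 168. Hence S ≡ 7 + 53·168 = 8911 (mod 10229).
From S ≡ 8911 (mod 10229) write S = 8911 + 10229t. Substituting into S ≡ 140 (mod 211) gives 10229t ≡ 91 (mod 211), and since 101⁻¹ ≡ 117 (mod 211), t ≡ 97. Hence S ≡ 8911 + 10229·97 = 1001124 (mod 2158319).
From S ≡ 1001124 (mod 2158319) write S = 1001124 + 2158319t. Substituting into S ≡ 112 (mod 125) gives 2158319t ≡ 113 (mod 125), and since 69⁻¹ ≡ 29 (mod 125), t ≡ 27. Hence S ≡ 1001124 + 2158319·27 = 59275737 (mod 269789875).

59275737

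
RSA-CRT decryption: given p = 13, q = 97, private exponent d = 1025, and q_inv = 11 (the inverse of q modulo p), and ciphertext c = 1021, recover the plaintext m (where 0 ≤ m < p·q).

245

d_p = d mod (p−1) = 1025 mod 12 = 5; d_q = d mod (q−1) = 65.
m₁ = c^(d_p) mod p: c ≡ 7 (mod 13), and 7^5 mod 13 = 11.
m₂ = c^(d_q) mod q: c ≡ 51 (mod 97), and 51^65 mod 97 = 51.
h = q_inv·(m₁ − m₂) mod p = 11·(11 − 51) mod 13 = 2.
m = m₂ + h·q = 51 + 2·97 = 245.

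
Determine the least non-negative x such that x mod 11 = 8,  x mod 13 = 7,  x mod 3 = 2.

371

The moduli are pairwise coprime; N = 11·13·3 = 429.
N/11 = 39; 39 ≡ 6 (mod 11); 6·2 ≡ 1, so inverse 2.
N/13 = 33; 33 ≡ 7 (mod 13); 7·2 ≡ 1, so inverse 2.
N/3 = 143; 143 ≡ 2 (mod 3); 2·2 ≡ 1, so inverse 2.
x ≡ 8·39·2 + 7·33·2 + 2·143·2 = 1658.
1658 mod 429 = 371.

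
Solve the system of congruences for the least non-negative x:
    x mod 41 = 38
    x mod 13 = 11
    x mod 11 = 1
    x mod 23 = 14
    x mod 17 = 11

43990

Combine the congruences pairwise.
From x ≡ 38 (mod 41) write x = 38 + 41t. Substituting into x ≡ 11 (mod 13) gives 41t ≡ 12 (mod 13), and since 2⁻¹ ≡ 7 (mod 13), t ≡ 6. Hence x ≡ 38 + 41·6 = 284 (mod 533).
From x ≡ 284 (mod 533) write x = 284 + 533t. Substituting into x ≡ 1 (mod 11) gives 533t ≡ 3 (mod 11), and since 5⁻¹ ≡ 9 (mod 11), t ≡ 5. Hence x ≡ 284 + 533·5 = 2949 (mod 5863).
From x ≡ 2949 (mod 5863) write x = 2949 + 5863t. Substituting into x ≡ 14 (mod 23) gives 5863t ≡ 9 (mod 23), and since 21⁻¹ ≡ 11 (mod 23), t ≡ 7. Hence x ≡ 2949 + 5863·7 = 43990 (mod 134849).
From x ≡ 43990 (mod 134849) write x = 43990 + 134849t. Substituting into x ≡ 11 (mod 17) gives 134849t ≡ 0 (mod 17), and since 5⁻¹ ≡ 7 (mod 17), t ≡ 0. Hence x ≡ 43990 + 134849·0 = 43990 (mod 2292433).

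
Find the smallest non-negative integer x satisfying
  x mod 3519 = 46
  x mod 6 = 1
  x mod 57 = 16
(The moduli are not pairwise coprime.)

73945

Combine the congruences pairwise.
gcd(3519, 6) = 3 and 3 | (1 − 46), so the pair is consistent; merging gives x ≡ 3565 (mod 7038), where 7038 = lcm(3519, 6).
gcd(7038, 57) = 3 and 3 | (16 − 3565), so the pair is consistent; merging gives x ≡ 73945 (mod 133722), where 133722 = lcm(7038, 57).
The solution is unique modulo lcm(3519, 6, 57) = 133722.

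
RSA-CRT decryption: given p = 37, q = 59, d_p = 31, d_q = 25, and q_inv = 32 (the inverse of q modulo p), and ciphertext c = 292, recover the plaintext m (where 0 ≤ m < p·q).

1070

m₁ = c^(d_p) mod p: c ≡ 33 (mod 37), and 33^31 mod 37 = 34.
m₂ = c^(d_q) mod q: c ≡ 56 (mod 59), and 56^25 mod 59 = 8.
h = q_inv·(m₁ − m₂) mod p = 32·(34 − 8) mod 37 = 18.
m = m₂ + h·q = 8 + 18·59 = 1070.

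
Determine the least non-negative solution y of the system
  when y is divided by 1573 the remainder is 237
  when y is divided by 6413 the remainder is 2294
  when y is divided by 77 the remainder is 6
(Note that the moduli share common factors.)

143380

gcd(1573, 6413) = 121 and 121 | (2294 − 237), so the pair is consistent; merging gives y ≡ 60011 (mod 83369), where 83369 = lcm(1573, 6413).
gcd(83369, 77) = 11 and 11 | (6 − 60011), so the pair is consistent; merging gives y ≡ 143380 (mod 583583), where 583583 = lcm(83369, 77).
The solution is unique modulo lcm(1573, 6413, 77) = 583583.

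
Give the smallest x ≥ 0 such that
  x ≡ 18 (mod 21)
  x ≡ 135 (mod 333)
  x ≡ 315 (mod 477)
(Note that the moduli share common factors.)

92376

Combine the congruences pairwise.
gcd(21, 333) = 3 and 3 | (135 − 18), so the pair is consistent; merging gives x ≡ 1467 (mod 2331), where 2331 = lcm(21, 333).
gcd(2331, 477) = 9 and 9 | (315 − 1467), so the pair is consistent; merging gives x ≡ 92376 (mod 123543), where 123543 = lcm(2331, 477).
The solution is unique modulo lcm(21, 333, 477) = 123543.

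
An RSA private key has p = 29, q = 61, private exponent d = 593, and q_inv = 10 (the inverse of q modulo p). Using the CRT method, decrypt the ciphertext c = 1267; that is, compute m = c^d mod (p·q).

d_p = d mod (p−1) = 593 mod 28 = 5; d_q = d mod (q−1) = 53.
m₁ = c^(d_p) mod p: c ≡ 20 (mod 29), and 20^5 mod 29 = 24.
m₂ = c^(d_q) mod q: c ≡ 47 (mod 61), and 47^53 mod 61 = 13.
h = q_inv·(m₁ − m₂) mod p = 10·(24 − 13) mod 29 = 23.
m = m₂ + h·q = 13 + 23·61 = 1416.

1416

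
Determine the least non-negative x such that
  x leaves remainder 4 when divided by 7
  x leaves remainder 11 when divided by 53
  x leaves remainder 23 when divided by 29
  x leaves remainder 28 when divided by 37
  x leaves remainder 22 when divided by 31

7885616

Combine the congruences pairwise.
From x ≡ 4 (mod 7) write x = 4 + 7t. Substituting into x ≡ 11 (mod 53) gives 7t ≡ 7 (mod 53), and since 7⁻¹ ≡ 38 (mod 53), t ≡ 1. Hence x ≡ 4 + 7·1 = 11 (mod 371).
From x ≡ 11 (mod 371) write x = 11 + 371t. Substituting into x ≡ 23 (mod 29) gives 371t ≡ 12 (mod 29), and since 23⁻¹ ≡ 24 (mod 29), t ≡ 27. Hence x ≡ 11 + 371·27 = 10028 (mod 10759).
From x ≡ 10028 (mod 10759) write x = 10028 + 10759t. Substituting into x ≡ 28 (mod 37) gives 10759t ≡ 27 (mod 37), and since 29⁻¹ ≡ 23 (mod 37), t ≡ 29. Hence x ≡ 10028 + 10759·29 = 322039 (mod 398083).
From x ≡ 322039 (mod 398083) write x = 322039 + 398083t. Substituting into x ≡ 22 (mod 31) gives 398083t ≡ 11 (mod 31), and since 12⁻¹ ≡ 13 (mod 31), t ≡ 19. Hence x ≡ 322039 + 398083·19 = 7885616 (mod 12340573).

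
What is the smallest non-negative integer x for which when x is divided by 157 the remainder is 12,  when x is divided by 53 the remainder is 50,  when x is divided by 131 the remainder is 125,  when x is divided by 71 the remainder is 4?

The moduli are pairwise coprime; N = 157·53·131·71 = 77393621.
N/157 = 492953; 492953 ≡ 130 (mod 157); 130·93 ≡ 1, so inverse 93.
N/53 = 1460257; 1460257 ≡ 1 (mod 53), inverse 1.
N/131 = 590791; 590791 ≡ 112 (mod 131); 112·62 ≡ 1, so inverse 62.
N/71 = 1090051; 1090051 ≡ 59 (mod 71); 59·65 ≡ 1, so inverse 65.
x ≡ 12·492953·93 + 50·1460257·1 + 125·590791·62 + 4·1090051·65 = 5485191908.
5485191908 mod 77393621 = 67638438.

67638438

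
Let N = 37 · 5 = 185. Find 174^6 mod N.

1

Mod 37: 174 ≡ 26; 26^6 ≡ 1 (mod 37).
Mod 5: 174 ≡ 4; by Fermat, exponent reduces to 6 mod 4 = 2; 4^2 ≡ 1 (mod 5).
Combine by CRT: x ≡ 1 (mod 37), x ≡ 1 (mod 5) ⇒ x ≡ 1 (mod 185).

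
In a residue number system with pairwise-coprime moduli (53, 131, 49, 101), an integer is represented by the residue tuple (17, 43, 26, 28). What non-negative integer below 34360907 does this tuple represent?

33705950

From x ≡ 17 (mod 53) write x = 17 + 53t. Substituting into x ≡ 43 (mod 131) gives 53t ≡ 26 (mod 131), and since 53⁻¹ ≡ 89 (mod 131), t ≡ 87. Hence x ≡ 17 + 53·87 = 4628 (mod 6943).
From x ≡ 4628 (mod 6943) write x = 4628 + 6943t. Substituting into x ≡ 26 (mod 49) gives 6943t ≡ 4 (mod 49), and since 34⁻¹ ≡ 13 (mod 49), t ≡ 3. Hence x ≡ 4628 + 6943·3 = 25457 (mod 340207).
From x ≡ 25457 (mod 340207) write x = 25457 + 340207t. Substituting into x ≡ 28 (mod 101) gives 340207t ≡ 23 (mod 101), and since 39⁻¹ ≡ 57 (mod 101), t ≡ 99. Hence x ≡ 25457 + 340207·99 = 33705950 (mod 34360907).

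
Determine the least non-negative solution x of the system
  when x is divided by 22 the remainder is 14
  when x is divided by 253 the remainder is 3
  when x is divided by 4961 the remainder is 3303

gcd(22, 253) = 11 and 11 | (3 − 14), so the pair is consistent; merging gives x ≡ 256 (mod 506), where 506 = lcm(22, 253).
gcd(506, 4961) = 11 and 11 | (3303 − 256), so the pair is consistent; merging gives x ≡ 206704 (mod 228206), where 228206 = lcm(506, 4961).
The solution is unique modulo lcm(22, 253, 4961) = 228206.

206704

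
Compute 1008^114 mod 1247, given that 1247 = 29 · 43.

Mod 29: 1008 ≡ 22; by Fermat, exponent reduces to 114 mod 28 = 2; 22^2 ≡ 20 (mod 29).
Mod 43: 1008 ≡ 19; by Fermat, exponent reduces to 114 mod 42 = 30; 19^30 ≡ 16 (mod 43).
Combine by CRT: x ≡ 20 (mod 29), x ≡ 16 (mod 43) ⇒ x ≡ 919 (mod 1247).

919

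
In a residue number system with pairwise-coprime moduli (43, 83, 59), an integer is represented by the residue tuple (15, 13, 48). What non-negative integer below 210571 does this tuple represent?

The moduli are pairwise coprime; N = 43·83·59 = 210571.
N/43 = 4897; 4897 ≡ 38 (mod 43); 38·17 ≡ 1, so inverse 17.
N/83 = 2537; 2537 ≡ 47 (mod 83); 47·53 ≡ 1, so inverse 53.
N/59 = 3569; 3569 ≡ 29 (mod 59); 29·57 ≡ 1, so inverse 57.
x ≡ 15·4897·17 + 13·2537·53 + 48·3569·57 = 12761512.
12761512 mod 210571 = 127252.

127252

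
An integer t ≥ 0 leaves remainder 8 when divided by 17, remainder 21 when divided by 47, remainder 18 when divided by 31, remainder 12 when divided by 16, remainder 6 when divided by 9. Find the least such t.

2705388

From t ≡ 8 (mod 17) write t = 8 + 17s. Substituting into t ≡ 21 (mod 47) gives 17s ≡ 13 (mod 47), and since 17⁻¹ ≡ 36 (mod 47), s ≡ 45. Hence t ≡ 8 + 17·45 = 773 (mod 799).
From t ≡ 773 (mod 799) write t = 773 + 799s. Substituting into t ≡ 18 (mod 31) gives 799s ≡ 20 (mod 31), and since 24⁻¹ ≡ 22 (mod 31), s ≡ 6. Hence t ≡ 773 + 799·6 = 5567 (mod 24769).
From t ≡ 5567 (mod 24769) write t = 5567 + 24769s. Substituting into t ≡ 12 (mod 16) gives 24769s ≡ 13 (mod 16), and since 1⁻¹ ≡ 1 (mod 16), s ≡ 13. Hence t ≡ 5567 + 24769·13 = 327564 (mod 396304).
From t ≡ 327564 (mod 396304) write t = 327564 + 396304s. Substituting into t ≡ 6 (mod 9) gives 396304s ≡ 6 (mod 9), and since 7⁻¹ ≡ 4 (mod 9), s ≡ 6. Hence t ≡ 327564 + 396304·6 = 2705388 (mod 3566736).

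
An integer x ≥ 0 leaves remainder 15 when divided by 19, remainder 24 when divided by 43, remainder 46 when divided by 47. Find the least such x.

From x ≡ 15 (mod 19) write x = 15 + 19t. Substituting into x ≡ 24 (mod 43) gives 19t ≡ 9 (mod 43), and since 19⁻¹ ≡ 34 (mod 43), t ≡ 5. Hence x ≡ 15 + 19·5 = 110 (mod 817).
From x ≡ 110 (mod 817) write x = 110 + 817t. Substituting into x ≡ 46 (mod 47) gives 817t ≡ 30 (mod 47), and since 18⁻¹ ≡ 34 (mod 47), t ≡ 33. Hence x ≡ 110 + 817·33 = 27071 (mod 38399).

27071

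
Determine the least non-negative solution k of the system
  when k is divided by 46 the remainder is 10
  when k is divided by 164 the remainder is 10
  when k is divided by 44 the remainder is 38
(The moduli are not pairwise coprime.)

gcd(46, 164) = 2 and 2 | (10 − 10), so the pair is consistent; merging gives k ≡ 10 (mod 3772), where 3772 = lcm(46, 164).
gcd(3772, 44) = 4 and 4 | (38 − 10), so the pair is consistent; merging gives k ≡ 18870 (mod 41492), where 41492 = lcm(3772, 44).
The solution is unique modulo lcm(46, 164, 44) = 41492.

18870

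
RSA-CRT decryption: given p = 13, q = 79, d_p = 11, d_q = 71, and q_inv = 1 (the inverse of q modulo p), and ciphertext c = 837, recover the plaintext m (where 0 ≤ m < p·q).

853

m₁ = c^(d_p) mod p: c ≡ 5 (mod 13), and 5^11 mod 13 = 8.
m₂ = c^(d_q) mod q: c ≡ 47 (mod 79), and 47^71 mod 79 = 63.
h = q_inv·(m₁ − m₂) mod p = 1·(8 − 63) mod 13 = 10.
m = m₂ + h·q = 63 + 10·79 = 853.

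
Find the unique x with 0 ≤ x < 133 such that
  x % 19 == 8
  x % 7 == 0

From x ≡ 8 (mod 19) write x = 8 + 19t. Substituting into x ≡ 0 (mod 7) gives 19t ≡ 6 (mod 7), and since 5⁻¹ ≡ 3 (mod 7), t ≡ 4. Hence x ≡ 8 + 19·4 = 84 (mod 133).

84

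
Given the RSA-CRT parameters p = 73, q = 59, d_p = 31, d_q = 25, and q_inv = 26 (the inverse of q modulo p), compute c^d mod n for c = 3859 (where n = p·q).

m₁ = c^(d_p) mod p: c ≡ 63 (mod 73), and 63^31 mod 73 = 51.
m₂ = c^(d_q) mod q: c ≡ 24 (mod 59), and 24^25 mod 59 = 31.
h = q_inv·(m₁ − m₂) mod p = 26·(51 − 31) mod 73 = 9.
m = m₂ + h·q = 31 + 9·59 = 562.

562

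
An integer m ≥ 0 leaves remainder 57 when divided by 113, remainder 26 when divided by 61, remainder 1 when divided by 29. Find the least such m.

From m ≡ 57 (mod 113) write m = 57 + 113t. Substituting into m ≡ 26 (mod 61) gives 113t ≡ 30 (mod 61), and since 52⁻¹ ≡ 27 (mod 61), t ≡ 17. Hence m ≡ 57 + 113·17 = 1978 (mod 6893).
From m ≡ 1978 (mod 6893) write m = 1978 + 6893t. Substituting into m ≡ 1 (mod 29) gives 6893t ≡ 24 (mod 29), and since 20⁻¹ ≡ 16 (mod 29), t ≡ 7. Hence m ≡ 1978 + 6893·7 = 50229 (mod 199897).

50229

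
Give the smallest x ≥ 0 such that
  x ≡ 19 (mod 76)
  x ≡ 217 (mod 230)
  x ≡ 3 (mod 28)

gcd(76, 230) = 2 and 2 | (217 − 19), so the pair is consistent; merging gives x ≡ 3667 (mod 8740), where 8740 = lcm(76, 230).
gcd(8740, 28) = 4 and 4 | (3 − 3667), so the pair is consistent; merging gives x ≡ 12407 (mod 61180), where 61180 = lcm(8740, 28).
The solution is unique modulo lcm(76, 230, 28) = 61180.

12407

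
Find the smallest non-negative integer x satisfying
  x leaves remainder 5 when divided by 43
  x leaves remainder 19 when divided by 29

Combine the congruences pairwise.
From x ≡ 5 (mod 43) write x = 5 + 43t. Substituting into x ≡ 19 (mod 29) gives 43t ≡ 14 (mod 29), and since 14⁻¹ ≡ 27 (mod 29), t ≡ 1. Hence x ≡ 5 + 43·1 = 48 (mod 1247).

48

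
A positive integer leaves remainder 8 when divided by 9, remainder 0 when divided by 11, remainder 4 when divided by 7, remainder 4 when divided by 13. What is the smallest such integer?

Combine the congruences pairwise.
From a ≡ 8 (mod 9) write a = 8 + 9t. Substituting into a ≡ 0 (mod 11) gives 9t ≡ 3 (mod 11), and since 9⁻¹ ≡ 5 (mod 11), t ≡ 4. Hence a ≡ 8 + 9·4 = 44 (mod 99).
From a ≡ 44 (mod 99) write a = 44 + 99t. Substituting into a ≡ 4 (mod 7) gives 99t ≡ 2 (mod 7), and since 1⁻¹ ≡ 1 (mod 7), t ≡ 2. Hence a ≡ 44 + 99·2 = 242 (mod 693).
From a ≡ 242 (mod 693) write a = 242 + 693t. Substituting into a ≡ 4 (mod 13) gives 693t ≡ 9 (mod 13), and since 4⁻¹ ≡ 10 (mod 13), t ≡ 12. Hence a ≡ 242 + 693·12 = 8558 (mod 9009).

8558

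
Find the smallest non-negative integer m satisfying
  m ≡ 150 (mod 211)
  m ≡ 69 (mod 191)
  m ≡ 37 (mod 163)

6026310

From m ≡ 150 (mod 211) write m = 150 + 211t. Substituting into m ≡ 69 (mod 191) gives 211t ≡ 110 (mod 191), and since 20⁻¹ ≡ 86 (mod 191), t ≡ 101. Hence m ≡ 150 + 211·101 = 21461 (mod 40301).
From m ≡ 21461 (mod 40301) write m = 21461 + 40301t. Substituting into m ≡ 37 (mod 163) gives 40301t ≡ 92 (mod 163), and since 40⁻¹ ≡ 53 (mod 163), t ≡ 149. Hence m ≡ 21461 + 40301·149 = 6026310 (mod 6569063).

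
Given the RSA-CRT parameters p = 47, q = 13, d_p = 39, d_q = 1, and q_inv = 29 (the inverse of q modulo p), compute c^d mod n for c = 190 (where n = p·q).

m₁ = c^(d_p) mod p: c ≡ 2 (mod 47), and 2^39 mod 47 = 18.
m₂ = c^(d_q) mod q: c ≡ 8 (mod 13), and 8^1 mod 13 = 8.
h = q_inv·(m₁ − m₂) mod p = 29·(18 − 8) mod 47 = 8.
m = m₂ + h·q = 8 + 8·13 = 112.

112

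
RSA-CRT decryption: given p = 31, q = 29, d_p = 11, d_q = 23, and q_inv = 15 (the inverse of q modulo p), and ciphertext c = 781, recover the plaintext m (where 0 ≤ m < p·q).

m₁ = c^(d_p) mod p: c ≡ 6 (mod 31), and 6^11 mod 31 = 26.
m₂ = c^(d_q) mod q: c ≡ 27 (mod 29), and 27^23 mod 29 = 19.
h = q_inv·(m₁ − m₂) mod p = 15·(26 − 19) mod 31 = 12.
m = m₂ + h·q = 19 + 12·29 = 367.

367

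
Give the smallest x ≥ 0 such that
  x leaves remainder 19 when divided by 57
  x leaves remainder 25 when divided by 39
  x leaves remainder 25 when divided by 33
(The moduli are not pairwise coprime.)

Combine the congruences pairwise.
gcd(57, 39) = 3 and 3 | (25 − 19), so the pair is consistent; merging gives x ≡ 532 (mod 741), where 741 = lcm(57, 39).
gcd(741, 33) = 3 and 3 | (25 − 532), so the pair is consistent; merging gives x ≡ 6460 (mod 8151), where 8151 = lcm(741, 33).
The solution is unique modulo lcm(57, 39, 33) = 8151.

6460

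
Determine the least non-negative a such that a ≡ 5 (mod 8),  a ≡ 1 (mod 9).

37

From a ≡ 5 (mod 8) write a = 5 + 8t. Substituting into a ≡ 1 (mod 9) gives 8t ≡ 5 (mod 9), and since 8⁻¹ ≡ 8 (mod 9), t ≡ 4. Hence a ≡ 5 + 8·4 = 37 (mod 72).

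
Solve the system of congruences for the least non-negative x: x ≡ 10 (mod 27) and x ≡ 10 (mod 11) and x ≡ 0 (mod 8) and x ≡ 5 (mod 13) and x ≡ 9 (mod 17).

222760

From x ≡ 10 (mod 27) write x = 10 + 27t. Substituting into x ≡ 10 (mod 11) gives 27t ≡ 0 (mod 11), and since 5⁻¹ ≡ 9 (mod 11), t ≡ 0. Hence x ≡ 10 + 27·0 = 10 (mod 297).
From x ≡ 10 (mod 297) write x = 10 + 297t. Substituting into x ≡ 0 (mod 8) gives 297t ≡ 6 (mod 8), and since 1⁻¹ ≡ 1 (mod 8), t ≡ 6. Hence x ≡ 10 + 297·6 = 1792 (mod 2376).
From x ≡ 1792 (mod 2376) write x = 1792 + 2376t. Substituting into x ≡ 5 (mod 13) gives 2376t ≡ 7 (mod 13), and since 10⁻¹ ≡ 4 (mod 13), t ≡ 2. Hence x ≡ 1792 + 2376·2 = 6544 (mod 30888).
From x ≡ 6544 (mod 30888) write x = 6544 + 30888t. Substituting into x ≡ 9 (mod 17) gives 30888t ≡ 10 (mod 17), and since 16⁻¹ ≡ 16 (mod 17), t ≡ 7. Hence x ≡ 6544 + 30888·7 = 222760 (mod 525096).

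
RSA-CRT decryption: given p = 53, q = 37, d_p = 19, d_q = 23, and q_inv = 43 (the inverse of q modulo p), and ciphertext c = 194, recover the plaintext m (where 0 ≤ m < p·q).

m₁ = c^(d_p) mod p: c ≡ 35 (mod 53), and 35^19 mod 53 = 14.
m₂ = c^(d_q) mod q: c ≡ 9 (mod 37), and 9^23 mod 37 = 34.
h = q_inv·(m₁ − m₂) mod p = 43·(14 − 34) mod 53 = 41.
m = m₂ + h·q = 34 + 41·37 = 1551.

1551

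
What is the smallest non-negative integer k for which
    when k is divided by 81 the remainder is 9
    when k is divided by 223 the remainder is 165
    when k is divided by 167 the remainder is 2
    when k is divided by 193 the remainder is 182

The moduli are pairwise coprime; N = 81·223·167·193 = 582188553.
N/81 = 7187513; 7187513 ≡ 59 (mod 81); 59·11 ≡ 1, so inverse 11.
N/223 = 2610711; 2610711 ≡ 50 (mod 223); 50·58 ≡ 1, so inverse 58.
N/167 = 3486159; 3486159 ≡ 34 (mod 167); 34·113 ≡ 1, so inverse 113.
N/193 = 3016521; 3016521 ≡ 124 (mod 193); 124·179 ≡ 1, so inverse 179.
k ≡ 9·7187513·11 + 165·2610711·58 + 2·3486159·113 + 182·3016521·179 = 124756161129.
124756161129 mod 582188553 = 167810787.

167810787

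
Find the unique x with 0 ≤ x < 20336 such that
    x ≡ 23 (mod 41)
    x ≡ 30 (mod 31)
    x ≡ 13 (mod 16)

The moduli are pairwise coprime; N = 41·31·16 = 20336.
N/41 = 496; 496 ≡ 4 (mod 41); 4·31 ≡ 1, so inverse 31.
N/31 = 656; 656 ≡ 5 (mod 31); 5·25 ≡ 1, so inverse 25.
N/16 = 1271; 1271 ≡ 7 (mod 16); 7·7 ≡ 1, so inverse 7.
x ≡ 23·496·31 + 30·656·25 + 13·1271·7 = 961309.
961309 mod 20336 = 5517.

5517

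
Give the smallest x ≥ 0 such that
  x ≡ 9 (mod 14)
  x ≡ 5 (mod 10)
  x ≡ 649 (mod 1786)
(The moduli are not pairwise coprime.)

20295

Combine the congruences pairwise.
gcd(14, 10) = 2 and 2 | (5 − 9), so the pair is consistent; merging gives x ≡ 65 (mod 70), where 70 = lcm(14, 10).
gcd(70, 1786) = 2 and 2 | (649 − 65), so the pair is consistent; merging gives x ≡ 20295 (mod 62510), where 62510 = lcm(70, 1786).
The solution is unique modulo lcm(14, 10, 1786) = 62510.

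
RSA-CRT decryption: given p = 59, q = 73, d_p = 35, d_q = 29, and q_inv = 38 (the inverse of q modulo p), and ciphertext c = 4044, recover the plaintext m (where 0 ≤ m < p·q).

2716

m₁ = c^(d_p) mod p: c ≡ 32 (mod 59), and 32^35 mod 59 = 2.
m₂ = c^(d_q) mod q: c ≡ 29 (mod 73), and 29^29 mod 73 = 15.
h = q_inv·(m₁ − m₂) mod p = 38·(2 − 15) mod 59 = 37.
m = m₂ + h·q = 15 + 37·73 = 2716.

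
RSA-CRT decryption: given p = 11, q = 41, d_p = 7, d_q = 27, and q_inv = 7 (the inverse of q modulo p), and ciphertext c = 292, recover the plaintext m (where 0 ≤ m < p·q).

184

m₁ = c^(d_p) mod p: c ≡ 6 (mod 11), and 6^7 mod 11 = 8.
m₂ = c^(d_q) mod q: c ≡ 5 (mod 41), and 5^27 mod 41 = 20.
h = q_inv·(m₁ − m₂) mod p = 7·(8 − 20) mod 11 = 4.
m = m₂ + h·q = 20 + 4·41 = 184.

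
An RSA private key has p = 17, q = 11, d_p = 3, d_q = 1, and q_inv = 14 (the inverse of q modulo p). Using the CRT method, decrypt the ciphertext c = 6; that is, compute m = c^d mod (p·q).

m₁ = c^(d_p) mod p: c ≡ 6 (mod 17), and 6^3 mod 17 = 12.
m₂ = c^(d_q) mod q: c ≡ 6 (mod 11), and 6^1 mod 11 = 6.
h = q_inv·(m₁ − m₂) mod p = 14·(12 − 6) mod 17 = 16.
m = m₂ + h·q = 6 + 16·11 = 182.

182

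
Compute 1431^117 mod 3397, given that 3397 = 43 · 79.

1107

Mod 43: 1431 ≡ 12; by Fermat, exponent reduces to 117 mod 42 = 33; 12^33 ≡ 32 (mod 43).
Mod 79: 1431 ≡ 9; by Fermat, exponent reduces to 117 mod 78 = 39; 9^39 ≡ 1 (mod 79).
Combine by CRT: x ≡ 32 (mod 43), x ≡ 1 (mod 79) ⇒ x ≡ 1107 (mod 3397).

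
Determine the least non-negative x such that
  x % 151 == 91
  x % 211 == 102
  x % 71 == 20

From x ≡ 91 (mod 151) write x = 91 + 151t. Substituting into x ≡ 102 (mod 211) gives 151t ≡ 11 (mod 211), and since 151⁻¹ ≡ 109 (mod 211), t ≡ 144. Hence x ≡ 91 + 151·144 = 21835 (mod 31861).
From x ≡ 21835 (mod 31861) write x = 21835 + 31861t. Substituting into x ≡ 20 (mod 71) gives 31861t ≡ 53 (mod 71), and since 53⁻¹ ≡ 67 (mod 71), t ≡ 1. Hence x ≡ 21835 + 31861·1 = 53696 (mod 2262131).

53696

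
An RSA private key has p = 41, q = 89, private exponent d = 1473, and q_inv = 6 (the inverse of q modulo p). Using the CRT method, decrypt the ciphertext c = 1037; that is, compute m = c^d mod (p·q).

d_p = d mod (p−1) = 1473 mod 40 = 33; d_q = d mod (q−1) = 65.
m₁ = c^(d_p) mod p: c ≡ 12 (mod 41), and 12^33 mod 41 = 28.
m₂ = c^(d_q) mod q: c ≡ 58 (mod 89), and 58^65 mod 89 = 19.
h = q_inv·(m₁ − m₂) mod p = 6·(28 − 19) mod 41 = 13.
m = m₂ + h·q = 19 + 13·89 = 1176.

1176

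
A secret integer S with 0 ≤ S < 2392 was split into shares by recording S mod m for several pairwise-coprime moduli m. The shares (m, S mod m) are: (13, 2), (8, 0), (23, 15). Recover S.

912

Combine the congruences pairwise.
From S ≡ 2 (mod 13) write S = 2 + 13t. Substituting into S ≡ 0 (mod 8) gives 13t ≡ 6 (mod 8), and since 5⁻¹ ≡ 5 (mod 8), t ≡ 6. Hence S ≡ 2 + 13·6 = 80 (mod 104).
From S ≡ 80 (mod 104) write S = 80 + 104t. Substituting into S ≡ 15 (mod 23) gives 104t ≡ 4 (mod 23), and since 12⁻¹ ≡ 2 (mod 23), t ≡ 8. Hence S ≡ 80 + 104·8 = 912 (mod 2392).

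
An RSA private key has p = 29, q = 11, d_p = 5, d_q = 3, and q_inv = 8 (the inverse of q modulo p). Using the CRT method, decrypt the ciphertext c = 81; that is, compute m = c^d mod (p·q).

m₁ = c^(d_p) mod p: c ≡ 23 (mod 29), and 23^5 mod 29 = 25.
m₂ = c^(d_q) mod q: c ≡ 4 (mod 11), and 4^3 mod 11 = 9.
h = q_inv·(m₁ − m₂) mod p = 8·(25 − 9) mod 29 = 12.
m = m₂ + h·q = 9 + 12·11 = 141.

141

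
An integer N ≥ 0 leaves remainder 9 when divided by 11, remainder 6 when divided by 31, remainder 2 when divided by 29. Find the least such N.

The moduli are pairwise coprime; M = 11·31·29 = 9889.
M/11 = 899; 899 ≡ 8 (mod 11); 8·7 ≡ 1, so inverse 7.
M/31 = 319; 319 ≡ 9 (mod 31); 9·7 ≡ 1, so inverse 7.
M/29 = 341; 341 ≡ 22 (mod 29); 22·4 ≡ 1, so inverse 4.
N ≡ 9·899·7 + 6·319·7 + 2·341·4 = 72763.
72763 mod 9889 = 3540.

3540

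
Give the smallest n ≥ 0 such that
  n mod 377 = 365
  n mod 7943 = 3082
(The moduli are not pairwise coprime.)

209600

gcd(377, 7943) = 13 and 13 | (3082 − 365), so the pair is consistent; merging gives n ≡ 209600 (mod 230347), where 230347 = lcm(377, 7943).
The solution is unique modulo lcm(377, 7943) = 230347.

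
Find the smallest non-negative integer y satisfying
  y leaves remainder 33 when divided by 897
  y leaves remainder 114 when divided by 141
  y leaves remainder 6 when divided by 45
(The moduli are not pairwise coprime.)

492486

Combine the congruences pairwise.
gcd(897, 141) = 3 and 3 | (114 − 33), so the pair is consistent; merging gives y ≡ 28737 (mod 42159), where 42159 = lcm(897, 141).
gcd(42159, 45) = 3 and 3 | (6 − 28737), so the pair is consistent; merging gives y ≡ 492486 (mod 632385), where 632385 = lcm(42159, 45).
The solution is unique modulo lcm(897, 141, 45) = 632385.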